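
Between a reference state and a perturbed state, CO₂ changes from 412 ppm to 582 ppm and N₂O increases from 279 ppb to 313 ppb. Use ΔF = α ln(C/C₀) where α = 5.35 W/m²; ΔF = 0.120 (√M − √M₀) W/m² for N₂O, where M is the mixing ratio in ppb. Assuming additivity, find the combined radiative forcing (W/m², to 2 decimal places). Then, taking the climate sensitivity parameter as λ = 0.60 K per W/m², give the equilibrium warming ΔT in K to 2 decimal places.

CO₂: 5.35 × ln(582/412) = 5.35 × ln(1.41262) = 5.35 × 0.34545 = 1.8482 W/m².
N₂O: 0.120 × (√313 − √279) = 0.120 × (17.6918 − 16.7033) = 0.120 × 0.9885 = 0.1186 W/m².
Total ΔF = 1.8482 + 0.1186 = 1.9668 W/m².
ΔT = λ ΔF = 0.60 × 1.97 = 1.1820 K.

ΔF = 1.97 W/m²; ΔT = 1.18 K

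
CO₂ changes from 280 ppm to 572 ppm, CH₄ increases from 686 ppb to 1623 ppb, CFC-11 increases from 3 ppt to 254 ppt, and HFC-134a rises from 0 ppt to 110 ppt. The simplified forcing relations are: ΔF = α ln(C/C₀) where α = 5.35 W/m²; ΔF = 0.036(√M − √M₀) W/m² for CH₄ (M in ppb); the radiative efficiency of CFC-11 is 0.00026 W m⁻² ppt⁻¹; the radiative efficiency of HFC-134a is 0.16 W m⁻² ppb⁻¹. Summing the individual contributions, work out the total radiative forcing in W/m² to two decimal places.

CO₂: 5.35 × ln(572/280) = 5.35 × ln(2.04286) = 5.35 × 0.71435 = 3.8218 W/m².
CH₄: 0.036 × (√1623 − √686) = 0.036 × (40.2865 − 26.1916) = 0.036 × 14.0949 = 0.5074 W/m².
CFC-11: ΔF = 0.00026 × (254 − 3) = 0.00026 × 251 = 0.0653 W/m².
HFC-134a: Δ = 110 − 0 = 110 ppt = 0.110 ppb; ΔF = 0.16 × 0.110 = 0.0176 W/m².
Total ΔF = 3.8218 + 0.5074 + 0.0653 + 0.0176 = 4.4121 W/m².

ΔF = 4.41 W/m²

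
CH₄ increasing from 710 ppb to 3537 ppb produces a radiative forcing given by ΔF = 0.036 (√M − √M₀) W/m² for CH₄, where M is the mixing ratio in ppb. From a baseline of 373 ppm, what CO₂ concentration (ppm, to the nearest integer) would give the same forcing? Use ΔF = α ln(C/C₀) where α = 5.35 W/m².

C ≈ 465 ppm

CH₄ forcing: 0.036 × (√3537 − √710) = 0.036 × (59.4727 − 26.6458) = 0.036 × 32.8269 = 1.18177 W/m².
Set 5.35 ln(C/373) = 1.18177: ln(C/373) = 1.18177/5.35 = 0.22089, so C = 373 × e^0.22089 = 373 × 1.24719 = 465.20 ppm.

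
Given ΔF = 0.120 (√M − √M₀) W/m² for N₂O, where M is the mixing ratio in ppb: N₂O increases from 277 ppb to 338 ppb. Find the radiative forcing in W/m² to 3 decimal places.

N₂O: 0.120 × (√338 − √277) = 0.120 × (18.3848 − 16.6433) = 0.120 × 1.7415 = 0.2090 W/m².

ΔF = 0.209 W/m²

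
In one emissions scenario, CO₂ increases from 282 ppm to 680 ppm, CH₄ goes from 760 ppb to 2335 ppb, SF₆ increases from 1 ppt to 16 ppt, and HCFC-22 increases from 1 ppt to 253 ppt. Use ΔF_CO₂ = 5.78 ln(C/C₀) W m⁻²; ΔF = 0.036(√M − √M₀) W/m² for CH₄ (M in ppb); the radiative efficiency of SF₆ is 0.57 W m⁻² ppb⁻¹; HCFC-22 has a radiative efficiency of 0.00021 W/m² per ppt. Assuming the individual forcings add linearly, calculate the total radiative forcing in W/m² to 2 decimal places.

CO₂: 5.78 × ln(680/282) = 5.78 × ln(2.41135) = 5.78 × 0.88019 = 5.0875 W/m².
CH₄: 0.036 × (√2335 − √760) = 0.036 × (48.3218 − 27.5681) = 0.036 × 20.7537 = 0.7471 W/m².
SF₆: Δ = 16 − 1 = 15 ppt = 0.015 ppb; ΔF = 0.57 × 0.015 = 0.0086 W/m².
HCFC-22: ΔF = 0.00021 × (253 − 1) = 0.00021 × 252 = 0.0529 W/m².
Total ΔF = 5.0875 + 0.7471 + 0.0086 + 0.0529 = 5.8961 W/m².

ΔF = 5.90 W/m²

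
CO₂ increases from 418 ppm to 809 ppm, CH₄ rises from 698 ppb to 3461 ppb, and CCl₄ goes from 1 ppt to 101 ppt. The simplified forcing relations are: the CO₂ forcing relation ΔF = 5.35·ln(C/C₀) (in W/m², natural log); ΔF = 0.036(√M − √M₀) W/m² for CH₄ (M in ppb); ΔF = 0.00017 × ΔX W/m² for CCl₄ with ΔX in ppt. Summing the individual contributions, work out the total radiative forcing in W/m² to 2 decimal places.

CO₂: 5.35 × ln(809/418) = 5.35 × ln(1.93541) = 5.35 × 0.66032 = 3.5327 W/m².
CH₄: 0.036 × (√3461 − √698) = 0.036 × (58.8303 − 26.4197) = 0.036 × 32.4106 = 1.1668 W/m².
CCl₄: ΔF = 0.00017 × (101 − 1) = 0.00017 × 100 = 0.0170 W/m².
Total ΔF = 3.5327 + 1.1668 + 0.0170 = 4.7165 W/m².

ΔF = 4.72 W/m²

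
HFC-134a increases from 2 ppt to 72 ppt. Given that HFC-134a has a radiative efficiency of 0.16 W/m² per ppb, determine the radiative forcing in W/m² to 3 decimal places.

ΔF = 0.011 W/m²

HFC-134a: Δ = 72 − 2 = 70 ppt = 0.070 ppb; ΔF = 0.16 × 0.070 = 0.0112 W/m².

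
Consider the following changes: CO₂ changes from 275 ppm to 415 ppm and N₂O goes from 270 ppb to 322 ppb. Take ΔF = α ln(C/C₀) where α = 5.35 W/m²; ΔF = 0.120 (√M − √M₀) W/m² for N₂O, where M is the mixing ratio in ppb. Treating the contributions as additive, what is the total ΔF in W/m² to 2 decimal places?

ΔF = 2.38 W/m²

CO₂: 5.35 × ln(415/275) = 5.35 × ln(1.50909) = 5.35 × 0.41151 = 2.2016 W/m².
N₂O: 0.120 × (√322 − √270) = 0.120 × (17.9444 − 16.4317) = 0.120 × 1.5127 = 0.1815 W/m².
Total ΔF = 2.2016 + 0.1815 = 2.3831 W/m².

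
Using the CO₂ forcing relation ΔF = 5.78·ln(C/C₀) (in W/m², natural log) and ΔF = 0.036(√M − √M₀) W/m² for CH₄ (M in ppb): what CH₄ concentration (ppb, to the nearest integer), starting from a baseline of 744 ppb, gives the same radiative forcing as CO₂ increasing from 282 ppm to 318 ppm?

M ≈ 2168 ppb

CO₂ forcing: 5.78 × ln(318/282) = 5.78 × 0.120144 = 0.69443 W/m².
Set 0.036(√M − √744) = 0.69443: √M = 0.69443/0.036 + √744 = 19.2897 + 27.2764 = 46.5661.
M = (46.5661)² = 2168.40 ppb.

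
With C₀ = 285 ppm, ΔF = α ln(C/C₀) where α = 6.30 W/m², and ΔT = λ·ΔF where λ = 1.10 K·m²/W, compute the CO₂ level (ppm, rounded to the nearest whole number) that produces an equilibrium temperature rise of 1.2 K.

Required forcing: ΔF = ΔT/λ = 1.2/1.10 = 1.0909 W/m².
Then ln(C/285) = ΔF/6.30 = 1.0909/6.30 = 0.17316.
So C = 285 × e^0.17316 = 285 × 1.18906 = 338.88 ppm.

C ≈ 339 ppm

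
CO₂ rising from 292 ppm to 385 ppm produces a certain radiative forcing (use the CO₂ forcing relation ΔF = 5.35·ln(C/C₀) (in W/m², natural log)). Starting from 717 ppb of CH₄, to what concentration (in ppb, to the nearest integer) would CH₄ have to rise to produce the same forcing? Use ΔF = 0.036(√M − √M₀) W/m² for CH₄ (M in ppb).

CO₂ forcing: 5.35 × ln(385/292) = 5.35 × 0.276490 = 1.47922 W/m².
Set 0.036(√M − √717) = 1.47922: √M = 1.47922/0.036 + √717 = 41.0894 + 26.7769 = 67.8663.
M = (67.8663)² = 4605.83 ppb.

M ≈ 4606 ppb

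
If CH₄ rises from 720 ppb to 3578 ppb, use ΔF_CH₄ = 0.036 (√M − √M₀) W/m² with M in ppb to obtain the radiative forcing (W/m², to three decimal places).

ΔF = 1.187 W/m²

CH₄: 0.036 × (√3578 − √720) = 0.036 × (59.8164 − 26.8328) = 0.036 × 32.9836 = 1.1874 W/m².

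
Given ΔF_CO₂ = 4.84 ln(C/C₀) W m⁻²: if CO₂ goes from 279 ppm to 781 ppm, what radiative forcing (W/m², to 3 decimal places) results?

CO₂: 4.84 × ln(781/279) = 4.84 × ln(2.79928) = 4.84 × 1.02936 = 4.9821 W/m².

ΔF = 4.982 W/m²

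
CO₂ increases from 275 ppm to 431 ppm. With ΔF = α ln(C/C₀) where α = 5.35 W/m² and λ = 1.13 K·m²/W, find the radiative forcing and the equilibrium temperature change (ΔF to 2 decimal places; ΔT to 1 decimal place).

ΔF = 2.40 W/m²; ΔT = 2.7 K

CO₂: 5.35 × ln(431/275) = 5.35 × ln(1.56727) = 5.35 × 0.44934 = 2.4040 W/m².
ΔT = λ ΔF = 1.13 × 2.40 = 2.7120 K.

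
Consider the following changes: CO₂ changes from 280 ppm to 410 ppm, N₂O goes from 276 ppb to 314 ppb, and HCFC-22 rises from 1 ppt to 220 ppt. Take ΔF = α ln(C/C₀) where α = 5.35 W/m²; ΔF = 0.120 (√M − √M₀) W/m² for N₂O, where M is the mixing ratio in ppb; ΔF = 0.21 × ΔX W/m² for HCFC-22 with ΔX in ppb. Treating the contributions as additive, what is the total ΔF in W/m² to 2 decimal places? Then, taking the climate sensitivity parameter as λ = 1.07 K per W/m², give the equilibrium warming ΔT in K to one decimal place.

ΔF = 2.22 W/m²; ΔT = 2.4 K

CO₂: 5.35 × ln(410/280) = 5.35 × ln(1.46429) = 5.35 × 0.38137 = 2.0403 W/m².
N₂O: 0.120 × (√314 − √276) = 0.120 × (17.7200 − 16.6132) = 0.120 × 1.1068 = 0.1328 W/m².
HCFC-22: Δ = 220 − 1 = 219 ppt = 0.219 ppb; ΔF = 0.21 × 0.219 = 0.0460 W/m².
Total ΔF = 2.0403 + 0.1328 + 0.0460 = 2.2191 W/m².
ΔT = λ ΔF = 1.07 × 2.22 = 2.3754 K.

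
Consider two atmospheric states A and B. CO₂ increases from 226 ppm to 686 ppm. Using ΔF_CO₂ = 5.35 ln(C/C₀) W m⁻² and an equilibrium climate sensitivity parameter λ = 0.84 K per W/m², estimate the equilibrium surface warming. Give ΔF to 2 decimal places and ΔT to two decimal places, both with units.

ΔF = 5.94 W/m²; ΔT = 4.99 K

CO₂: 5.35 × ln(686/226) = 5.35 × ln(3.03540) = 5.35 × 1.11034 = 5.9403 W/m².
ΔT = λ ΔF = 0.84 × 5.94 = 4.9896 K.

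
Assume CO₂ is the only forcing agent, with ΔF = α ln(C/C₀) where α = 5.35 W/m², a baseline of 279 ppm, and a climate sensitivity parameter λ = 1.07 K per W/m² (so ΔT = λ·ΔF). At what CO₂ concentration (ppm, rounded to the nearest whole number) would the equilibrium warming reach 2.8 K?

Required forcing: ΔF = ΔT/λ = 2.8/1.07 = 2.6168 W/m².
Then ln(C/279) = ΔF/5.35 = 2.6168/5.35 = 0.48912.
So C = 279 × e^0.48912 = 279 × 1.63088 = 455.02 ppm.

C ≈ 455 ppm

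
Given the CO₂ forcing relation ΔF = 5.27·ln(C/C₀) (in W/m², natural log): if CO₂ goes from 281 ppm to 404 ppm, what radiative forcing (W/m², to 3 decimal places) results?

ΔF = 1.913 W/m²

CO₂ absorption bands are partially saturated, so forcing scales with the logarithm of the concentration ratio.
CO₂: 5.27 × ln(404/281) = 5.27 × ln(1.43772) = 5.27 × 0.36306 = 1.9133 W/m².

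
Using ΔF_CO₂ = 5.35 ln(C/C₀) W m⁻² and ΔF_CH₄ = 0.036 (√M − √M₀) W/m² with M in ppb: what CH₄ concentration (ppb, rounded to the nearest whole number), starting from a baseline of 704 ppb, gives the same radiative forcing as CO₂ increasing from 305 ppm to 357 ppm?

M ≈ 2493 ppb

CO₂ forcing: 5.35 × ln(357/305) = 5.35 × 0.157424 = 0.84222 W/m².
Set 0.036(√M − √704) = 0.84222: √M = 0.84222/0.036 + √704 = 23.3950 + 26.5330 = 49.9280.
M = (49.9280)² = 2492.81 ppb.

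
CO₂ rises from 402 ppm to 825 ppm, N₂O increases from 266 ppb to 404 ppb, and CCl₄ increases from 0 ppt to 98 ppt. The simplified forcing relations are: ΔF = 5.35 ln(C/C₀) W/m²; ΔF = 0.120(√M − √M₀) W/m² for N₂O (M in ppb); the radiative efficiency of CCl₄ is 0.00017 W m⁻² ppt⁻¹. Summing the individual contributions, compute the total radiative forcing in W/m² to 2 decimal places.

CO₂: 5.35 × ln(825/402) = 5.35 × ln(2.05224) = 5.35 × 0.71893 = 3.8463 W/m².
N₂O: 0.120 × (√404 − √266) = 0.120 × (20.0998 − 16.3095) = 0.120 × 3.7903 = 0.4548 W/m².
CCl₄: ΔF = 0.00017 × (98 − 0) = 0.00017 × 98 = 0.0167 W/m².
Total ΔF = 3.8463 + 0.4548 + 0.0167 = 4.3178 W/m².

ΔF = 4.32 W/m²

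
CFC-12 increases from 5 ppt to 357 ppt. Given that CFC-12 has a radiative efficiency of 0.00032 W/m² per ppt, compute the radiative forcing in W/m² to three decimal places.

CFC-12: ΔF = 0.00032 × (357 − 5) = 0.00032 × 352 = 0.1126 W/m².

ΔF = 0.113 W/m²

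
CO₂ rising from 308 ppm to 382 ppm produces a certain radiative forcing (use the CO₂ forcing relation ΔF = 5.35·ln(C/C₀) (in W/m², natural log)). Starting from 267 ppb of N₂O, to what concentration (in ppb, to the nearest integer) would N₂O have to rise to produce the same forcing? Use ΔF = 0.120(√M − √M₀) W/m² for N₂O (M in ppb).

CO₂ forcing: 5.35 × ln(382/308) = 5.35 × 0.215321 = 1.15197 W/m².
Set 0.120(√M − √267) = 1.15197: √M = 1.15197/0.120 + √267 = 9.5998 + 16.3401 = 25.9399.
M = (25.9399)² = 672.88 ppb.

M ≈ 673 ppb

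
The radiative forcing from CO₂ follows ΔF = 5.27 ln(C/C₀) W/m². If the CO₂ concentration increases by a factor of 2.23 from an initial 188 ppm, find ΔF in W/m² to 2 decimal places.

ΔF = 4.23 W/m²

Because the forcing depends only on the ratio C/C₀, the initial concentration does not enter.
ΔF = 5.27 × ln(2.23) = 5.27 × 0.80200 = 4.2265 W/m².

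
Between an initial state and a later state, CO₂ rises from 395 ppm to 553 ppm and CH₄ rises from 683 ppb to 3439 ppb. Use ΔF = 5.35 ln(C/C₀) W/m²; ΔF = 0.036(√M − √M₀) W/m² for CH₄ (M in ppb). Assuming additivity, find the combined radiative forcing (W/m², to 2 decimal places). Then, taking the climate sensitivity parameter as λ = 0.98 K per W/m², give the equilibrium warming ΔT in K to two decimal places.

CO₂: 5.35 × ln(553/395) = 5.35 × ln(1.40000) = 5.35 × 0.33647 = 1.8001 W/m².
CH₄: 0.036 × (√3439 − √683) = 0.036 × (58.6430 − 26.1343) = 0.036 × 32.5087 = 1.1703 W/m².
Total ΔF = 1.8001 + 1.1703 = 2.9704 W/m².
ΔT = λ ΔF = 0.98 × 2.97 = 2.9106 K.

ΔF = 2.97 W/m²; ΔT = 2.91 K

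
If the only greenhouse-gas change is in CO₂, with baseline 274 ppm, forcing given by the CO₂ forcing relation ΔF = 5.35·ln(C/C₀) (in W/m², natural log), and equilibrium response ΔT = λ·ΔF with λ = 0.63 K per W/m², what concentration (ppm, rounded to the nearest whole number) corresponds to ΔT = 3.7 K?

C ≈ 821 ppm

Required forcing: ΔF = ΔT/λ = 3.7/0.63 = 5.8730 W/m².
Then ln(C/274) = ΔF/5.35 = 5.8730/5.35 = 1.09776.
So C = 274 × e^1.09776 = 274 × 2.99744 = 821.30 ppm.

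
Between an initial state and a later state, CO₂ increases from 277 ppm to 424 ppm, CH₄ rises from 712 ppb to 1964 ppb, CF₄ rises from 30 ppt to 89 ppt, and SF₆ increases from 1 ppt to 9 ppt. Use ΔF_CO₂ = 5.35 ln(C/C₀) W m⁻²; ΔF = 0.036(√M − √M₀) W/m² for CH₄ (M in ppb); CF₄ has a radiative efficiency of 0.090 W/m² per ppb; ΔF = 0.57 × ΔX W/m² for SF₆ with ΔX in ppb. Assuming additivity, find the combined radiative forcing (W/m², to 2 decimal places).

CO₂: 5.35 × ln(424/277) = 5.35 × ln(1.53069) = 5.35 × 0.42572 = 2.2776 W/m².
CH₄: 0.036 × (√1964 − √712) = 0.036 × (44.3170 − 26.6833) = 0.036 × 17.6337 = 0.6348 W/m².
CF₄: Δ = 89 − 30 = 59 ppt = 0.059 ppb; ΔF = 0.090 × 0.059 = 0.0053 W/m².
SF₆: Δ = 9 − 1 = 8 ppt = 0.008 ppb; ΔF = 0.57 × 0.008 = 0.0046 W/m².
Total ΔF = 2.2776 + 0.6348 + 0.0053 + 0.0046 = 2.9223 W/m².

ΔF = 2.92 W/m²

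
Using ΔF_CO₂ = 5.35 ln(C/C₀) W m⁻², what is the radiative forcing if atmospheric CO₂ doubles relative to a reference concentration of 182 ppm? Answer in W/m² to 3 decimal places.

ΔF = 3.708 W/m²

Because the forcing depends only on the ratio C/C₀, the initial concentration does not enter.
ΔF = 5.35 × ln(2) = 5.35 × 0.69315 = 3.7084 W/m².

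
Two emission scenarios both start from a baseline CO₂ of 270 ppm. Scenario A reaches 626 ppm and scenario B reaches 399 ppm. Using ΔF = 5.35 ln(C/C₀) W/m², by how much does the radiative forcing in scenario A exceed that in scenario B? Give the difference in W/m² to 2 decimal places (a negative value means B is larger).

ΔF_A = 5.35 ln(626/270) = 5.35 × 0.84093 = 4.4990 W/m².
ΔF_B = 5.35 ln(399/270) = 5.35 × 0.39054 = 2.0894 W/m².
Difference: 4.4990 − 2.0894 = 2.4096 W/m².
(Equivalently, ΔF_A − ΔF_B = 5.35 ln(626/399) = 5.35 × 0.45039 = 2.4096 W/m².)

ΔF_A − ΔF_B = 2.41 W/m²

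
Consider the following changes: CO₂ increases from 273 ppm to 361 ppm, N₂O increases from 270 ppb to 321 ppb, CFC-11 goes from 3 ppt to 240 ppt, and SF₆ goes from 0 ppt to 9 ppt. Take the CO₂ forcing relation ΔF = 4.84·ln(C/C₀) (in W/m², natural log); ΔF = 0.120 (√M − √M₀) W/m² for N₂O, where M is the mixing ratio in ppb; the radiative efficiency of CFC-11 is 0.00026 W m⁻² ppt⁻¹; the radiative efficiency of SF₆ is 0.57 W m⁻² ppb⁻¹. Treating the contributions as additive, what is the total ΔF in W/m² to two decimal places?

ΔF = 1.60 W/m²

CO₂: 4.84 × ln(361/273) = 4.84 × ln(1.32234) = 4.84 × 0.27940 = 1.3523 W/m².
N₂O: 0.120 × (√321 − √270) = 0.120 × (17.9165 − 16.4317) = 0.120 × 1.4848 = 0.1782 W/m².
CFC-11: ΔF = 0.00026 × (240 − 3) = 0.00026 × 237 = 0.0616 W/m².
SF₆: Δ = 9 − 0 = 9 ppt = 0.009 ppb; ΔF = 0.57 × 0.009 = 0.0051 W/m².
Total ΔF = 1.3523 + 0.1782 + 0.0616 + 0.0051 = 1.5972 W/m².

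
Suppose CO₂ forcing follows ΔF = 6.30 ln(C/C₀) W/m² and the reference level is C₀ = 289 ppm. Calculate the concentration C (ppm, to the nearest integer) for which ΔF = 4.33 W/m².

C ≈ 575 ppm

Set 6.30 ln(C/289) = 4.33, so ln(C/289) = 4.33/6.30 = 0.68730.
Then C/289 = e^0.68730 = 1.98834, giving C = 289 × 1.98834 = 574.63 ppm.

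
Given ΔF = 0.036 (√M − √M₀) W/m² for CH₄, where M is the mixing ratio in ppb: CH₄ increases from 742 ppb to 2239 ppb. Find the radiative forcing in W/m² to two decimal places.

ΔF = 0.72 W/m²

CH₄: 0.036 × (√2239 − √742) = 0.036 × (47.3181 − 27.2397) = 0.036 × 20.0784 = 0.7228 W/m².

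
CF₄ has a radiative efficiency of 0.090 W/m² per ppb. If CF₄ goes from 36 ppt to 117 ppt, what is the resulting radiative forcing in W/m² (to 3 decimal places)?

ΔF = 0.007 W/m²

CF₄: Δ = 117 − 36 = 81 ppt = 0.081 ppb; ΔF = 0.090 × 0.081 = 0.0073 W/m².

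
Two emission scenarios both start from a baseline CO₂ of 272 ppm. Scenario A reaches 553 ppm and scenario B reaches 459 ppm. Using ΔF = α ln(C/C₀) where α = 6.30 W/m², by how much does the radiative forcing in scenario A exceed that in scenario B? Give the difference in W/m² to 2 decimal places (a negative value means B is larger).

ΔF_A − ΔF_B = 1.17 W/m²

ΔF_A = 6.30 ln(553/272) = 6.30 × 0.70956 = 4.4702 W/m².
ΔF_B = 6.30 ln(459/272) = 6.30 × 0.52325 = 3.2965 W/m².
Difference: 4.4702 − 3.2965 = 1.1737 W/m².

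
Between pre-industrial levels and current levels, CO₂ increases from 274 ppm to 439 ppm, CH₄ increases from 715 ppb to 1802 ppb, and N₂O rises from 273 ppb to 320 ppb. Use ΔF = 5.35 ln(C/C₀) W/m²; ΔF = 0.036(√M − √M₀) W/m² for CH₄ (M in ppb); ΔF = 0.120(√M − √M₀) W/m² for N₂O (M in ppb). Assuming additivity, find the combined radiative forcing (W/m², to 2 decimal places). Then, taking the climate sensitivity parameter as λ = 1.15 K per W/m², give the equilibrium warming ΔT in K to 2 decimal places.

CO₂: 5.35 × ln(439/274) = 5.35 × ln(1.60219) = 5.35 × 0.47137 = 2.5218 W/m².
CH₄: 0.036 × (√1802 − √715) = 0.036 × (42.4500 − 26.7395) = 0.036 × 15.7105 = 0.5656 W/m².
N₂O: 0.120 × (√320 − √273) = 0.120 × (17.8885 − 16.5227) = 0.120 × 1.3658 = 0.1639 W/m².
Total ΔF = 2.5218 + 0.5656 + 0.1639 = 3.2513 W/m².
ΔT = λ ΔF = 1.15 × 3.25 = 3.7375 K.

ΔF = 3.25 W/m²; ΔT = 3.74 K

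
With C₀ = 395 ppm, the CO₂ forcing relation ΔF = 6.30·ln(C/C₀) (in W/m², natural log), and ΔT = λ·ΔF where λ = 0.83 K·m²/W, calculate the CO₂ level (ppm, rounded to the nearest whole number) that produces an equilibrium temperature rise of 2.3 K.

Required forcing: ΔF = ΔT/λ = 2.3/0.83 = 2.7711 W/m².
Then ln(C/395) = ΔF/6.30 = 2.7711/6.30 = 0.43986.
So C = 395 × e^0.43986 = 395 × 1.55249 = 613.23 ppm.

C ≈ 613 ppm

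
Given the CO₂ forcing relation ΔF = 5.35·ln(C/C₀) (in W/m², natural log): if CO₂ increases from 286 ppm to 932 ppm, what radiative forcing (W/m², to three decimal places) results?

CO₂: 5.35 × ln(932/286) = 5.35 × ln(3.25874) = 5.35 × 1.18134 = 6.3202 W/m².

ΔF = 6.320 W/m²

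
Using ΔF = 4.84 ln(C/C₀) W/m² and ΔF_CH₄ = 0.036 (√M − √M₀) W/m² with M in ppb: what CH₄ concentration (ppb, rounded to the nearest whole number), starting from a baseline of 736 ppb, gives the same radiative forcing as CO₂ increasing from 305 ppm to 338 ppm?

M ≈ 1676 ppb

CO₂ forcing: 4.84 × ln(338/305) = 4.84 × 0.102734 = 0.49723 W/m².
Set 0.036(√M − √736) = 0.49723: √M = 0.49723/0.036 + √736 = 13.8119 + 27.1293 = 40.9412.
M = (40.9412)² = 1676.18 ppb.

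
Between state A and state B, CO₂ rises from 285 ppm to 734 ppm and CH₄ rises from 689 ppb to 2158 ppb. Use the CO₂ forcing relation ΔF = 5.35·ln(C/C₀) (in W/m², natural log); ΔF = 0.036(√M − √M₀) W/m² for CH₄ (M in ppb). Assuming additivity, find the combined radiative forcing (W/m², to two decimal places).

CO₂: 5.35 × ln(734/285) = 5.35 × ln(2.57544) = 5.35 × 0.94602 = 5.0612 W/m².
CH₄: 0.036 × (√2158 − √689) = 0.036 × (46.4543 − 26.2488) = 0.036 × 20.2055 = 0.7274 W/m².
Total ΔF = 5.0612 + 0.7274 = 5.7886 W/m².

ΔF = 5.79 W/m²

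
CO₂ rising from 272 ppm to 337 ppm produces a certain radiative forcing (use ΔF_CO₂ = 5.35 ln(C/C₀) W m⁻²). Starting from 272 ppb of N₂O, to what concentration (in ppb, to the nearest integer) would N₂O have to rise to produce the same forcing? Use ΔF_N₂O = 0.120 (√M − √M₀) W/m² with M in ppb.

CO₂ forcing: 5.35 × ln(337/272) = 5.35 × 0.214281 = 1.14640 W/m².
Set 0.120(√M − √272) = 1.14640: √M = 1.14640/0.120 + √272 = 9.5533 + 16.4924 = 26.0457.
M = (26.0457)² = 678.38 ppb.

M ≈ 678 ppb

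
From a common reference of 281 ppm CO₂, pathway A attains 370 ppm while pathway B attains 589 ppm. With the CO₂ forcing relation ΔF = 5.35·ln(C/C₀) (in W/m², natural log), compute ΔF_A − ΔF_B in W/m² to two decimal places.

ΔF_A − ΔF_B = -2.49 W/m²

ΔF_A = 5.35 ln(370/281) = 5.35 × 0.27515 = 1.4721 W/m².
ΔF_B = 5.35 ln(589/281) = 5.35 × 0.74007 = 3.9594 W/m².
Difference: 1.4721 − 3.9594 = -2.4873 W/m².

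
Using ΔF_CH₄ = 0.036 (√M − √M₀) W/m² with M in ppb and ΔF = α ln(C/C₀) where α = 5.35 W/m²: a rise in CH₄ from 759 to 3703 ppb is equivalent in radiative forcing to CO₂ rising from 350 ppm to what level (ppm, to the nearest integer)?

C ≈ 438 ppm

CH₄ forcing: 0.036 × (√3703 − √759) = 0.036 × (60.8523 − 27.5500) = 0.036 × 33.3023 = 1.19888 W/m².
Set 5.35 ln(C/350) = 1.19888: ln(C/350) = 1.19888/5.35 = 0.22409, so C = 350 × e^0.22409 = 350 × 1.25118 = 437.91 ppm.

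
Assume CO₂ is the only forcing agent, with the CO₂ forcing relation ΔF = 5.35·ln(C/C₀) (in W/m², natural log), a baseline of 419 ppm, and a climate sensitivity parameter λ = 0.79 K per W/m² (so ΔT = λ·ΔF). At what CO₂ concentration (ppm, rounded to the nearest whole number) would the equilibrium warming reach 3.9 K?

Required forcing: ΔF = ΔT/λ = 3.9/0.79 = 4.9367 W/m².
Then ln(C/419) = ΔF/5.35 = 4.9367/5.35 = 0.92275.
So C = 419 × e^0.92275 = 419 × 2.51620 = 1054.29 ppm.

C ≈ 1054 ppm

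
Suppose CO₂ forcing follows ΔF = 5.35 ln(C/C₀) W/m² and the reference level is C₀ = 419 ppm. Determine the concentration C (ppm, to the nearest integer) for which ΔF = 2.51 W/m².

C ≈ 670 ppm

Set 5.35 ln(C/419) = 2.51, so ln(C/419) = 2.51/5.35 = 0.46916.
Then C/419 = e^0.46916 = 1.59865, giving C = 419 × 1.59865 = 669.83 ppm.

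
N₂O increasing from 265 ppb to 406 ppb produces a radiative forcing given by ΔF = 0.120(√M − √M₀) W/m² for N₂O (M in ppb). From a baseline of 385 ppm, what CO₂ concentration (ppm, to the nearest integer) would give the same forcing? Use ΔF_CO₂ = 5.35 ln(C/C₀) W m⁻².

C ≈ 420 ppm

N₂O forcing: 0.120 × (√406 − √265) = 0.120 × (20.1494 − 16.2788) = 0.120 × 3.8706 = 0.46447 W/m².
Set 5.35 ln(C/385) = 0.46447: ln(C/385) = 0.46447/5.35 = 0.08682, so C = 385 × e^0.08682 = 385 × 1.09070 = 419.92 ppm.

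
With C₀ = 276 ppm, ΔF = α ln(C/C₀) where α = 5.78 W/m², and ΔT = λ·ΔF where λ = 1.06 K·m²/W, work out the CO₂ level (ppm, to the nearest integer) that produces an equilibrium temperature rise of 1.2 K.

C ≈ 336 ppm

Required forcing: ΔF = ΔT/λ = 1.2/1.06 = 1.1321 W/m².
Then ln(C/276) = ΔF/5.78 = 1.1321/5.78 = 0.19587.
So C = 276 × e^0.19587 = 276 × 1.21637 = 335.72 ppm.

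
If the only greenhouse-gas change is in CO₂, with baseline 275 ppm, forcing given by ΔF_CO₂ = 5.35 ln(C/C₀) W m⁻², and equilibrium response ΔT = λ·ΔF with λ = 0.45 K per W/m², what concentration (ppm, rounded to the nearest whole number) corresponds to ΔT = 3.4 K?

Required forcing: ΔF = ΔT/λ = 3.4/0.45 = 7.5556 W/m².
Then ln(C/275) = ΔF/5.35 = 7.5556/5.35 = 1.41226.
So C = 275 × e^1.41226 = 275 × 4.10522 = 1128.94 ppm.

C ≈ 1129 ppm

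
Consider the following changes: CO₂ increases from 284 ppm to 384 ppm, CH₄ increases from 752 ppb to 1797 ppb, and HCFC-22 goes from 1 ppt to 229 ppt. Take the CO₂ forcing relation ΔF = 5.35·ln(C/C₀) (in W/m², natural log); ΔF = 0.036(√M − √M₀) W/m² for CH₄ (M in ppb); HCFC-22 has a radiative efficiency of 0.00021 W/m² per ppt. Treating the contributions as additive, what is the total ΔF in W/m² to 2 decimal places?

CO₂: 5.35 × ln(384/284) = 5.35 × ln(1.35211) = 5.35 × 0.30167 = 1.6139 W/m².
CH₄: 0.036 × (√1797 − √752) = 0.036 × (42.3910 − 27.4226) = 0.036 × 14.9684 = 0.5389 W/m².
HCFC-22: ΔF = 0.00021 × (229 − 1) = 0.00021 × 228 = 0.0479 W/m².
Total ΔF = 1.6139 + 0.5389 + 0.0479 = 2.2007 W/m².

ΔF = 2.20 W/m²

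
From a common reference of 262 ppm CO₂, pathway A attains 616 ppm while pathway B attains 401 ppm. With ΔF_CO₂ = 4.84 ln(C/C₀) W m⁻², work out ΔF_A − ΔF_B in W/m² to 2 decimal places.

ΔF_A − ΔF_B = 2.08 W/m²

ΔF_A = 4.84 ln(616/262) = 4.84 × 0.85490 = 4.1377 W/m².
ΔF_B = 4.84 ln(401/262) = 4.84 × 0.42562 = 2.0600 W/m².
Difference: 4.1377 − 2.0600 = 2.0777 W/m².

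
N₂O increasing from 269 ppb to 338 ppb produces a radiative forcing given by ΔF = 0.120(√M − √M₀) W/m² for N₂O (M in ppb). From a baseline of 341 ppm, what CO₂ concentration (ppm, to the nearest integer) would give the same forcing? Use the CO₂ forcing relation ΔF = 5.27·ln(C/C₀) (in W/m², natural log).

C ≈ 357 ppm

N₂O forcing: 0.120 × (√338 − √269) = 0.120 × (18.3848 − 16.4012) = 0.120 × 1.9836 = 0.23803 W/m².
Set 5.27 ln(C/341) = 0.23803: ln(C/341) = 0.23803/5.27 = 0.04517, so C = 341 × e^0.04517 = 341 × 1.04621 = 356.76 ppm.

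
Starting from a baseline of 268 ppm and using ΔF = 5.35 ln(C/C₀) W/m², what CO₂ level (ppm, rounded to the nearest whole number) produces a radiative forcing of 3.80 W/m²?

Set 5.35 ln(C/268) = 3.80, so ln(C/268) = 3.80/5.35 = 0.71028.
Then C/268 = e^0.71028 = 2.03456, giving C = 268 × 2.03456 = 545.26 ppm.

C ≈ 545 ppm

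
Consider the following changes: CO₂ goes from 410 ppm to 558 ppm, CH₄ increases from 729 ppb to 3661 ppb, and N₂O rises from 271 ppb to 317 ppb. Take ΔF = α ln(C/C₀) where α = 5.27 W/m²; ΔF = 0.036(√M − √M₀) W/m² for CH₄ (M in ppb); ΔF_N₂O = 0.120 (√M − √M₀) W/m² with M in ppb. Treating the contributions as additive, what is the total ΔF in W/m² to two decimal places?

ΔF = 2.99 W/m²

CO₂: 5.27 × ln(558/410) = 5.27 × ln(1.36098) = 5.27 × 0.30821 = 1.6243 W/m².
CH₄: 0.036 × (√3661 − √729) = 0.036 × (60.5062 − 27.0000) = 0.036 × 33.5062 = 1.2062 W/m².
N₂O: 0.120 × (√317 − √271) = 0.120 × (17.8045 − 16.4621) = 0.120 × 1.3424 = 0.1611 W/m².
Total ΔF = 1.6243 + 1.2062 + 0.1611 = 2.9916 W/m².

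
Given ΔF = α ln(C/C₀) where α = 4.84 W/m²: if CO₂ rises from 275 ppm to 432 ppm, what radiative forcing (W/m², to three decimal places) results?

ΔF = 2.186 W/m²

CO₂: 4.84 × ln(432/275) = 4.84 × ln(1.57091) = 4.84 × 0.45166 = 2.1860 W/m².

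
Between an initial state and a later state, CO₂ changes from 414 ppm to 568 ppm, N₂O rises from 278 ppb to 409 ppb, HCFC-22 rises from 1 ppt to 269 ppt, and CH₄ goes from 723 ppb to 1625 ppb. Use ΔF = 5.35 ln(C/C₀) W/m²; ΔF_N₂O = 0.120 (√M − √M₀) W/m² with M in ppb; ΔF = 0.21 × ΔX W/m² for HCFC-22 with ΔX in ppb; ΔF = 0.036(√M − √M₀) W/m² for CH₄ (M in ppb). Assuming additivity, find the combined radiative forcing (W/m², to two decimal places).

ΔF = 2.66 W/m²

CO₂: 5.35 × ln(568/414) = 5.35 × ln(1.37198) = 5.35 × 0.31625 = 1.6919 W/m².
N₂O: 0.120 × (√409 − √278) = 0.120 × (20.2237 − 16.6733) = 0.120 × 3.5504 = 0.4260 W/m².
HCFC-22: Δ = 269 − 1 = 268 ppt = 0.268 ppb; ΔF = 0.21 × 0.268 = 0.0563 W/m².
CH₄: 0.036 × (√1625 − √723) = 0.036 × (40.3113 − 26.8887) = 0.036 × 13.4226 = 0.4832 W/m².
Total ΔF = 1.6919 + 0.4260 + 0.0563 + 0.4832 = 2.6574 W/m².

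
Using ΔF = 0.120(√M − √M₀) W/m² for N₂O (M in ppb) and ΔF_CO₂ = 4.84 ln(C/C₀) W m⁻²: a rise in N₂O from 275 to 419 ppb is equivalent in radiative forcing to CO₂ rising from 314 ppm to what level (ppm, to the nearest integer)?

C ≈ 346 ppm

N₂O forcing: 0.120 × (√419 − √275) = 0.120 × (20.4695 − 16.5831) = 0.120 × 3.8864 = 0.46637 W/m².
Set 4.84 ln(C/314) = 0.46637: ln(C/314) = 0.46637/4.84 = 0.09636, so C = 314 × e^0.09636 = 314 × 1.10116 = 345.76 ppm.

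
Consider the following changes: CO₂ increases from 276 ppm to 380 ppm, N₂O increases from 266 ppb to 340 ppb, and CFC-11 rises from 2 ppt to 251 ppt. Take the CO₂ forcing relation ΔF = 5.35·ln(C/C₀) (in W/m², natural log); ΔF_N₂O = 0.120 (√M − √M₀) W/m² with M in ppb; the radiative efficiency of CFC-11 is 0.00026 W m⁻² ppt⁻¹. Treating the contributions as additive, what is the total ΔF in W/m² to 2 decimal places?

CO₂: 5.35 × ln(380/276) = 5.35 × ln(1.37681) = 5.35 × 0.31977 = 1.7108 W/m².
N₂O: 0.120 × (√340 − √266) = 0.120 × (18.4391 − 16.3095) = 0.120 × 2.1296 = 0.2556 W/m².
CFC-11: ΔF = 0.00026 × (251 − 2) = 0.00026 × 249 = 0.0647 W/m².
Total ΔF = 1.7108 + 0.2556 + 0.0647 = 2.0311 W/m².

ΔF = 2.03 W/m²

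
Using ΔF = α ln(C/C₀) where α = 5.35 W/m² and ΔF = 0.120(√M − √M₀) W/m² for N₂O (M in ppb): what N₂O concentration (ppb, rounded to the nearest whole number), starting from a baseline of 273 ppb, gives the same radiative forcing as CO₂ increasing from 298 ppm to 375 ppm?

CO₂ forcing: 5.35 × ln(375/298) = 5.35 × 0.229833 = 1.22961 W/m².
Set 0.120(√M − √273) = 1.22961: √M = 1.22961/0.120 + √273 = 10.2468 + 16.5227 = 26.7695.
M = (26.7695)² = 716.61 ppb.

M ≈ 717 ppb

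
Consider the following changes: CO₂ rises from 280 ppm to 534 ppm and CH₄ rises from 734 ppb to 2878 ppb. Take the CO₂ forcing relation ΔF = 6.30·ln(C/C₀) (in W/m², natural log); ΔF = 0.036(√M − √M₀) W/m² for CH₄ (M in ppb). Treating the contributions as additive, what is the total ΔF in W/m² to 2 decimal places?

CO₂: 6.30 × ln(534/280) = 6.30 × ln(1.90714) = 6.30 × 0.64560 = 4.0673 W/m².
CH₄: 0.036 × (√2878 − √734) = 0.036 × (53.6470 − 27.0924) = 0.036 × 26.5546 = 0.9560 W/m².
Total ΔF = 4.0673 + 0.9560 = 5.0233 W/m².

ΔF = 5.02 W/m²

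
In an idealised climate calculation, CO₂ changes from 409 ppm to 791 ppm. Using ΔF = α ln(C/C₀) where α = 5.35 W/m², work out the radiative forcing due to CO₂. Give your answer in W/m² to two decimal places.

ΔF = 3.53 W/m²

CO₂ absorption bands are partially saturated, so forcing scales with the logarithm of the concentration ratio.
CO₂: 5.35 × ln(791/409) = 5.35 × ln(1.93399) = 5.35 × 0.65959 = 3.5288 W/m².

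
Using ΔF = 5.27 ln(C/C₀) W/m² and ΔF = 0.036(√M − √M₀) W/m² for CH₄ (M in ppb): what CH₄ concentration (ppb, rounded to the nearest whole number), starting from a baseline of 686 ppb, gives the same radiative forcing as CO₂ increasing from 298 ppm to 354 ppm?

CO₂ forcing: 5.27 × ln(354/298) = 5.27 × 0.172203 = 0.90751 W/m².
Set 0.036(√M − √686) = 0.90751: √M = 0.90751/0.036 + √686 = 25.2086 + 26.1916 = 51.4002.
M = (51.4002)² = 2641.98 ppb.

M ≈ 2642 ppb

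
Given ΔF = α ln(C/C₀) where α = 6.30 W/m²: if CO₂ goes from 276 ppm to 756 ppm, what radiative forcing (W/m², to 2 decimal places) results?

ΔF = 6.35 W/m²

CO₂: 6.30 × ln(756/276) = 6.30 × ln(2.73913) = 6.30 × 1.00764 = 6.3481 W/m².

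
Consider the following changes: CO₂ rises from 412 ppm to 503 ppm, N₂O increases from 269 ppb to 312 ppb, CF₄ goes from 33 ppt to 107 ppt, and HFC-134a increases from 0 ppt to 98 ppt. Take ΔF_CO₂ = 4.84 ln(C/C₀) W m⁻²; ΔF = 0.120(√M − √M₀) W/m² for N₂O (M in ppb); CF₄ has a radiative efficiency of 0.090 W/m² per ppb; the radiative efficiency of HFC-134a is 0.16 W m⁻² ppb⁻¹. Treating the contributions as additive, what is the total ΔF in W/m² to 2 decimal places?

ΔF = 1.14 W/m²

CO₂: 4.84 × ln(503/412) = 4.84 × ln(1.22087) = 4.84 × 0.19956 = 0.9659 W/m².
N₂O: 0.120 × (√312 − √269) = 0.120 × (17.6635 − 16.4012) = 0.120 × 1.2623 = 0.1515 W/m².
CF₄: Δ = 107 − 33 = 74 ppt = 0.074 ppb; ΔF = 0.090 × 0.074 = 0.0067 W/m².
HFC-134a: Δ = 98 − 0 = 98 ppt = 0.098 ppb; ΔF = 0.16 × 0.098 = 0.0157 W/m².
Total ΔF = 0.9659 + 0.1515 + 0.0067 + 0.0157 = 1.1398 W/m².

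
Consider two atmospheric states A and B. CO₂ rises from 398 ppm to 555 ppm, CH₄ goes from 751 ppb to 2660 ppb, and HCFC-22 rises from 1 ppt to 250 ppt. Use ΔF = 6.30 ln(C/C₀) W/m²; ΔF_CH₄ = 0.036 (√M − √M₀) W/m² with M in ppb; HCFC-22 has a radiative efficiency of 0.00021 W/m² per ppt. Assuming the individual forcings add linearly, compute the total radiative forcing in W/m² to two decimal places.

ΔF = 3.02 W/m²

CO₂: 6.30 × ln(555/398) = 6.30 × ln(1.39447) = 6.30 × 0.33251 = 2.0948 W/m².
CH₄: 0.036 × (√2660 − √751) = 0.036 × (51.5752 − 27.4044) = 0.036 × 24.1708 = 0.8701 W/m².
HCFC-22: ΔF = 0.00021 × (250 − 1) = 0.00021 × 249 = 0.0523 W/m².
Total ΔF = 2.0948 + 0.8701 + 0.0523 = 3.0172 W/m².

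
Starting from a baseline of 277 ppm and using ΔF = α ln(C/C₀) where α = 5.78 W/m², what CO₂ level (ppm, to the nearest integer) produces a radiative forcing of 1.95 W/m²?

Set 5.78 ln(C/277) = 1.95, so ln(C/277) = 1.95/5.78 = 0.33737.
Then C/277 = e^0.33737 = 1.40126, giving C = 277 × 1.40126 = 388.15 ppm.

C ≈ 388 ppm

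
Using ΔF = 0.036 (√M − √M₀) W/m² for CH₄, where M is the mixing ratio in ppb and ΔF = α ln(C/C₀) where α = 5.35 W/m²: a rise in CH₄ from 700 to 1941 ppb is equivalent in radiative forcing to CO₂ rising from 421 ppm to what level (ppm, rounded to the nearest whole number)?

C ≈ 474 ppm

CH₄ forcing: 0.036 × (√1941 − √700) = 0.036 × (44.0568 − 26.4575) = 0.036 × 17.5993 = 0.63357 W/m².
Set 5.35 ln(C/421) = 0.63357: ln(C/421) = 0.63357/5.35 = 0.11842, so C = 421 × e^0.11842 = 421 × 1.12572 = 473.93 ppm.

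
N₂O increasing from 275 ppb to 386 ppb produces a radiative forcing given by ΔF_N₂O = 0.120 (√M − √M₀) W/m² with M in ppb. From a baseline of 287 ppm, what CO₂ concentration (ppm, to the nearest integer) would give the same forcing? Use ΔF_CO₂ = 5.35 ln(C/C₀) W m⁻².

N₂O forcing: 0.120 × (√386 − √275) = 0.120 × (19.6469 − 16.5831) = 0.120 × 3.0638 = 0.36766 W/m².
Set 5.35 ln(C/287) = 0.36766: ln(C/287) = 0.36766/5.35 = 0.06872, so C = 287 × e^0.06872 = 287 × 1.07114 = 307.42 ppm.

C ≈ 307 ppm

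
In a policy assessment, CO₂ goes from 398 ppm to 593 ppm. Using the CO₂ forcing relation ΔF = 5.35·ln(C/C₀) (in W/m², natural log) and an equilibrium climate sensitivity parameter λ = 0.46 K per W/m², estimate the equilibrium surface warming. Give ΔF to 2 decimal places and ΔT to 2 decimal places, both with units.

ΔF = 2.13 W/m²; ΔT = 0.98 K

CO₂: 5.35 × ln(593/398) = 5.35 × ln(1.48995) = 5.35 × 0.39874 = 2.1333 W/m².
ΔT = λ ΔF = 0.46 × 2.13 = 0.9798 K.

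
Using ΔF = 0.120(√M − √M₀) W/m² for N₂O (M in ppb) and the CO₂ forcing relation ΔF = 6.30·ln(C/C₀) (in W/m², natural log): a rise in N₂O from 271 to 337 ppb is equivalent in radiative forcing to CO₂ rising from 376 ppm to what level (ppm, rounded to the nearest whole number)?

N₂O forcing: 0.120 × (√337 − √271) = 0.120 × (18.3576 − 16.4621) = 0.120 × 1.8955 = 0.22746 W/m².
Set 6.30 ln(C/376) = 0.22746: ln(C/376) = 0.22746/6.30 = 0.03610, so C = 376 × e^0.03610 = 376 × 1.03676 = 389.82 ppm.

C ≈ 390 ppm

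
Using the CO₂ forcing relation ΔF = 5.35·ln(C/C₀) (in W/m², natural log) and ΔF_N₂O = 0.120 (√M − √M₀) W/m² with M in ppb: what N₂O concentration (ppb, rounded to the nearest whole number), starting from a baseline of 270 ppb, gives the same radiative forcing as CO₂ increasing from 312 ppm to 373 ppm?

CO₂ forcing: 5.35 × ln(373/312) = 5.35 × 0.178575 = 0.95538 W/m².
Set 0.120(√M − √270) = 0.95538: √M = 0.95538/0.120 + √270 = 7.9615 + 16.4317 = 24.3932.
M = (24.3932)² = 595.03 ppb.

M ≈ 595 ppb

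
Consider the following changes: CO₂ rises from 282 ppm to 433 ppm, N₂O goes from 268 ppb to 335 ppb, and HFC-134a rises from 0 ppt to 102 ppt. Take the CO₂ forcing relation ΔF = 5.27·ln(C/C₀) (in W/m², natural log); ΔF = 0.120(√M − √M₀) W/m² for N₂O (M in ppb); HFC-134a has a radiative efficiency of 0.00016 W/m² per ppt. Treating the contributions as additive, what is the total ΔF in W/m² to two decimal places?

CO₂: 5.27 × ln(433/282) = 5.27 × ln(1.53546) = 5.27 × 0.42883 = 2.2599 W/m².
N₂O: 0.120 × (√335 − √268) = 0.120 × (18.3030 − 16.3707) = 0.120 × 1.9323 = 0.2319 W/m².
HFC-134a: ΔF = 0.00016 × (102 − 0) = 0.00016 × 102 = 0.0163 W/m².
Total ΔF = 2.2599 + 0.2319 + 0.0163 = 2.5081 W/m².

ΔF = 2.51 W/m²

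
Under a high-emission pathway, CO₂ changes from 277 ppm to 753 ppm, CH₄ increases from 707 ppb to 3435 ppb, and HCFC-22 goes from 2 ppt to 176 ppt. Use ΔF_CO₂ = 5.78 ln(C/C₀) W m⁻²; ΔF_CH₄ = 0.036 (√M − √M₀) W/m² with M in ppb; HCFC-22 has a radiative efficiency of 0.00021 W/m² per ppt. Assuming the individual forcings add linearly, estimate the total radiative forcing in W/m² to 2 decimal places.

CO₂: 5.78 × ln(753/277) = 5.78 × ln(2.71841) = 5.78 × 1.00005 = 5.7803 W/m².
CH₄: 0.036 × (√3435 − √707) = 0.036 × (58.6089 − 26.5895) = 0.036 × 32.0194 = 1.1527 W/m².
HCFC-22: ΔF = 0.00021 × (176 − 2) = 0.00021 × 174 = 0.0365 W/m².
Total ΔF = 5.7803 + 1.1527 + 0.0365 = 6.9695 W/m².

ΔF = 6.97 W/m²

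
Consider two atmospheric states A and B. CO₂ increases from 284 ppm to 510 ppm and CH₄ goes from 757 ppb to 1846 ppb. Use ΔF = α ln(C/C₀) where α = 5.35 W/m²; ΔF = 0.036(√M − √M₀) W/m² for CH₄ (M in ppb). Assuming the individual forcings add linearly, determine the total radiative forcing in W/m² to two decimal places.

CO₂: 5.35 × ln(510/284) = 5.35 × ln(1.79577) = 5.35 × 0.58543 = 3.1321 W/m².
CH₄: 0.036 × (√1846 − √757) = 0.036 × (42.9651 − 27.5136) = 0.036 × 15.4515 = 0.5563 W/m².
Total ΔF = 3.1321 + 0.5563 = 3.6884 W/m².

ΔF = 3.69 W/m²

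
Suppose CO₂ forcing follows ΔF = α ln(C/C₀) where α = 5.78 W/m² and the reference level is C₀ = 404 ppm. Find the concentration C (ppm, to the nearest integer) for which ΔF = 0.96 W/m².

Set 5.78 ln(C/404) = 0.96, so ln(C/404) = 0.96/5.78 = 0.16609.
Then C/404 = e^0.16609 = 1.18068, giving C = 404 × 1.18068 = 476.99 ppm.

C ≈ 477 ppm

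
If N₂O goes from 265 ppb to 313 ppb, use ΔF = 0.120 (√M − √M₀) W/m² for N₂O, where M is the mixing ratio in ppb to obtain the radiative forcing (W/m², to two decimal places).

N₂O: 0.120 × (√313 − √265) = 0.120 × (17.6918 − 16.2788) = 0.120 × 1.4130 = 0.1696 W/m².

ΔF = 0.17 W/m²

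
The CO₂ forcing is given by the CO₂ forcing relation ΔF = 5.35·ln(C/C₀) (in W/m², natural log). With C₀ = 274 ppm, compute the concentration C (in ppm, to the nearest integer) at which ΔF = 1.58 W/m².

Set 5.35 ln(C/274) = 1.58, so ln(C/274) = 1.58/5.35 = 0.29533.
Then C/274 = e^0.29533 = 1.34357, giving C = 274 × 1.34357 = 368.14 ppm.

C ≈ 368 ppm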